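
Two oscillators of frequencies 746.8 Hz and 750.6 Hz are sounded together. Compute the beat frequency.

3.8 Hz

Beats arise from superposition of two nearby frequencies; the beat rate is |f₁ − f₂|.
|746.8 − 750.6| = 3.8 Hz.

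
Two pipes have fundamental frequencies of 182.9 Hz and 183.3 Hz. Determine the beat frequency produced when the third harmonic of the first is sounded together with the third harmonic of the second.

1.2 Hz

Third harmonic of the first: 3·182.9 = 548.7 Hz.
Third harmonic of the second: 3·183.3 = 549.9 Hz.
f_beat = |548.7 − 549.9| = 1.2 Hz.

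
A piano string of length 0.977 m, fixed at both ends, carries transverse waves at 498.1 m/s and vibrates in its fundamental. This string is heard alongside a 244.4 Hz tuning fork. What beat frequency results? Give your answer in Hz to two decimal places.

For a string fixed at both ends, f_n = n·v/(2L) = 1·498.1/(2·0.977) = 254.9130 Hz.
f_beat = |254.9130 − 244.4| = 10.51 Hz.

10.51 Hz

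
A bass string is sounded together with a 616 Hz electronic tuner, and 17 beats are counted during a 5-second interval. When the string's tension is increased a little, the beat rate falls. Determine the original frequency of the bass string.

Beat frequency = 17/5 = 3.4 Hz.
|f − 616| = 3.4, so the bass string was at either 612.6 Hz or 619.4 Hz.
Higher tension means higher frequency; the adjustment raises the bass string's frequency.
The beat rate fell, so the adjustment moved the bass string toward 616 Hz — it must have started below the reference.

612.6 Hz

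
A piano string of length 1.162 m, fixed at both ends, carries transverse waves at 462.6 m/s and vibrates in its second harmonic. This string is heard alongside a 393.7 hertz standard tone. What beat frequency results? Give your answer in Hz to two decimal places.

4.41 Hz

For a string fixed at both ends, f_n = n·v/(2L) = 2·462.6/(2·1.162) = 398.1067 Hz.
f_beat = |398.1067 − 393.7| = 4.41 Hz.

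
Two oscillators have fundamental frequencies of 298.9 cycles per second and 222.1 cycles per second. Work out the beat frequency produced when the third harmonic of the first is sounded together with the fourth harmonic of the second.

Third harmonic of the first: 3·298.9 = 896.7 Hz.
Fourth harmonic of the second: 4·222.1 = 888.4 Hz.
f_beat = |896.7 − 888.4| = 8.3 Hz.

8.3 Hz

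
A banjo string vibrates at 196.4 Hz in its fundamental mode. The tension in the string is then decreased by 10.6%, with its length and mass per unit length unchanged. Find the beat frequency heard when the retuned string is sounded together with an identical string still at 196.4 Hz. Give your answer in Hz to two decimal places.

10.70 Hz

For a string, f ∝ √T, so the new frequency is 196.4·√0.894 = 185.6993 Hz.
f_beat = |185.6993 − 196.4| = 10.70 Hz.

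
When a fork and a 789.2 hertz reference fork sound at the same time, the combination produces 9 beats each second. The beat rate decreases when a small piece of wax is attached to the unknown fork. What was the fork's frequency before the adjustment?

|f − 789.2| = 9, so the fork was at either 780.2 Hz or 798.2 Hz.
Loading a fork with wax lowers its frequency; the adjustment lowers the fork's frequency.
The beat rate fell, so the adjustment moved the fork toward 789.2 Hz — it must have started above the reference.

798.2 Hz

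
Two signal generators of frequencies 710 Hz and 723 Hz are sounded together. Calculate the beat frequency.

The beat frequency equals the magnitude of the frequency difference.
|710 − 723| = 13 Hz.

13 Hz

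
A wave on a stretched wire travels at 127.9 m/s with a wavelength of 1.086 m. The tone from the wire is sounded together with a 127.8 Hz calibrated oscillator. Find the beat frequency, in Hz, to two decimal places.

Source frequency f = v/λ = 127.9/1.086 = 117.7716 Hz.
f_beat = |117.7716 − 127.8| = 10.03 Hz.

10.03 Hz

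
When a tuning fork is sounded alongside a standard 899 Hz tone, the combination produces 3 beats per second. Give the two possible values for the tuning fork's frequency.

896 Hz or 902 Hz

|f − 899| = 3, so f = 899 ± 3.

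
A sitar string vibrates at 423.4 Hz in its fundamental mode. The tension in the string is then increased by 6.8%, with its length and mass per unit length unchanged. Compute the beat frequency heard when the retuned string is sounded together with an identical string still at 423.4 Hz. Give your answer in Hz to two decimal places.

For a string, f ∝ √T, so the new frequency is 423.4·√1.068 = 437.5589 Hz.
f_beat = |437.5589 − 423.4| = 14.16 Hz.

14.16 Hz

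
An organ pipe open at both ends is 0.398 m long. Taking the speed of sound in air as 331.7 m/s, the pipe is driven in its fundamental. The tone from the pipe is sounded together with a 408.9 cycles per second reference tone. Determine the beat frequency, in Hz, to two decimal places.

Open pipe: f_n = n·v/(2L) = 1·331.7/(2·0.398) = 416.7085 Hz.
f_beat = |416.7085 − 408.9| = 7.81 Hz.

7.81 Hz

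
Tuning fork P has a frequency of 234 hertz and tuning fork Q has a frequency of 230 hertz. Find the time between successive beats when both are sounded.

f_beat = |234 − 230| = 4 Hz.
Beat period T = 1 / f_beat = 1 / 4 s.

0.250 s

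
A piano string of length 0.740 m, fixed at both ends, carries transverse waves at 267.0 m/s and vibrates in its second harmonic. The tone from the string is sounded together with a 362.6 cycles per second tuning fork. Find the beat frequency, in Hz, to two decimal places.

1.79 Hz

For a string fixed at both ends, f_n = n·v/(2L) = 2·267.0/(2·0.740) = 360.8108 Hz.
f_beat = |360.8108 − 362.6| = 1.79 Hz.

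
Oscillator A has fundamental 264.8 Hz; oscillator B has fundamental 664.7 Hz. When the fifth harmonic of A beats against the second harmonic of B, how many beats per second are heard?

5.4 Hz

Fifth harmonic of the first: 5·264.8 = 1324.0 Hz.
Second harmonic of the second: 2·664.7 = 1329.4 Hz.
f_beat = |1324.0 − 1329.4| = 5.4 Hz.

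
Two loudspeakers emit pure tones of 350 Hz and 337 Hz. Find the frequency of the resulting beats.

f_beat = |f₁ − f₂|.
|350 − 337| = 13 Hz.

13 Hz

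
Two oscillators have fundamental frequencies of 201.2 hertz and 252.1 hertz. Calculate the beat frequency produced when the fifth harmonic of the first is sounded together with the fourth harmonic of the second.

2.4 Hz

Fifth harmonic of the first: 5·201.2 = 1006.0 Hz.
Fourth harmonic of the second: 4·252.1 = 1008.4 Hz.
f_beat = |1006.0 − 1008.4| = 2.4 Hz.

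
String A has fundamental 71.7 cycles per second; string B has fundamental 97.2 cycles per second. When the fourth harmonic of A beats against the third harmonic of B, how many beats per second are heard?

Fourth harmonic of the first: 4·71.7 = 286.8 Hz.
Third harmonic of the second: 3·97.2 = 291.6 Hz.
f_beat = |286.8 − 291.6| = 4.8 Hz.

4.8 Hz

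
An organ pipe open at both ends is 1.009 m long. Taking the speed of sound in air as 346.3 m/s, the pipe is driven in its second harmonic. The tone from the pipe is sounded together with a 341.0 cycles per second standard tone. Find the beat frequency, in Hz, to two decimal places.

2.21 Hz

Open pipe: f_n = n·v/(2L) = 2·346.3/(2·1.009) = 343.2111 Hz.
f_beat = |343.2111 − 341.0| = 2.21 Hz.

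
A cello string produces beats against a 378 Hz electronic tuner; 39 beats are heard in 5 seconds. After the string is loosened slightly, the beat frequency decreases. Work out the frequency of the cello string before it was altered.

Beat frequency = 39/5 = 7.8 Hz.
|f − 378| = 7.8, so the cello string was at either 370.2 Hz or 385.8 Hz.
Reducing tension lowers a string's frequency; the adjustment lowers the cello string's frequency.
The beat rate fell, so the adjustment moved the cello string toward 378 Hz — it must have started above the reference.

385.8 Hz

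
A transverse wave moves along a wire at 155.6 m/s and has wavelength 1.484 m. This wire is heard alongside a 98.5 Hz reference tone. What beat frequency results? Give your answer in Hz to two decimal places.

Source frequency f = v/λ = 155.6/1.484 = 104.8518 Hz.
f_beat = |104.8518 − 98.5| = 6.35 Hz.

6.35 Hz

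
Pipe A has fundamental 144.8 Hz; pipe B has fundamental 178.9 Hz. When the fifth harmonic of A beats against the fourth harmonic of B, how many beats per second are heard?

Fifth harmonic of the first: 5·144.8 = 724.0 Hz.
Fourth harmonic of the second: 4·178.9 = 715.6 Hz.
f_beat = |724.0 − 715.6| = 8.4 Hz.

8.4 Hz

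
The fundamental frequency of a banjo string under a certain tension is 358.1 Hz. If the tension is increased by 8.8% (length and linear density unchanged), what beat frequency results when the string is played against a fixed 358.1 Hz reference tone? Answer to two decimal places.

For a string, f ∝ √T, so the new frequency is 358.1·√1.088 = 373.5242 Hz.
f_beat = |373.5242 − 358.1| = 15.42 Hz.

15.42 Hz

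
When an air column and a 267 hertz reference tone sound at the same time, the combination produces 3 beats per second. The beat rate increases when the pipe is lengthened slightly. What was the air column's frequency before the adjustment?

264 Hz

|f − 267| = 3, so the air column was at either 264 Hz or 270 Hz.
A longer pipe has a lower fundamental; the adjustment lowers the air column's frequency.
The beat rate rose, so the adjustment moved the air column further from 267 Hz — it was already below the reference.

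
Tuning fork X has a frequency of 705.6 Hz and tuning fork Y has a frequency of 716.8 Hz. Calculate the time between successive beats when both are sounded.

0.089 s

f_beat = |705.6 − 716.8| = 11.2 Hz.
Beat period T = 1 / f_beat = 1 / 11.2 s.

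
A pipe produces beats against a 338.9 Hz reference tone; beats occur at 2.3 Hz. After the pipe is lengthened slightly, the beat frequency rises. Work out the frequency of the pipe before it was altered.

336.6 Hz

|f − 338.9| = 2.3, so the pipe was at either 336.6 Hz or 341.2 Hz.
A longer pipe has a lower fundamental; the adjustment lowers the pipe's frequency.
The beat rate rose, so the adjustment moved the pipe further from 338.9 Hz — it was already below the reference.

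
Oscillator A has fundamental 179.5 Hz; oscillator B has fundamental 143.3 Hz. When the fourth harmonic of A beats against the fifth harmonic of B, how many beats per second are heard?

1.5 Hz

Fourth harmonic of the first: 4·179.5 = 718.0 Hz.
Fifth harmonic of the second: 5·143.3 = 716.5 Hz.
f_beat = |718.0 − 716.5| = 1.5 Hz.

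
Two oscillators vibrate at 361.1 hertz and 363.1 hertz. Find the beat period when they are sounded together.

f_beat = |361.1 − 363.1| = 2 Hz.
Beat period T = 1 / f_beat = 1 / 2 s.

0.500 s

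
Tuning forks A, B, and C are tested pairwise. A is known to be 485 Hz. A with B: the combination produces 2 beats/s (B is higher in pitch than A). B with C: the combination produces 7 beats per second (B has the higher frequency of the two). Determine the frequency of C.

B is above A, so f_B = 485 + 2 = 487 Hz.
C is below B, so f_C = 487 − 7 = 480 Hz.

480 Hz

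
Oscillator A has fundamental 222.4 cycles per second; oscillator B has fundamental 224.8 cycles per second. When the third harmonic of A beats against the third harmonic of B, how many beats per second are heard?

Third harmonic of the first: 3·222.4 = 667.2 Hz.
Third harmonic of the second: 3·224.8 = 674.4 Hz.
f_beat = |667.2 − 674.4| = 7.2 Hz.

7.2 Hz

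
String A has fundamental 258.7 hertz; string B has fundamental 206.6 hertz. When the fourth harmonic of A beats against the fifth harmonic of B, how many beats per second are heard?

Fourth harmonic of the first: 4·258.7 = 1034.8 Hz.
Fifth harmonic of the second: 5·206.6 = 1033.0 Hz.
f_beat = |1034.8 − 1033.0| = 1.8 Hz.

1.8 Hz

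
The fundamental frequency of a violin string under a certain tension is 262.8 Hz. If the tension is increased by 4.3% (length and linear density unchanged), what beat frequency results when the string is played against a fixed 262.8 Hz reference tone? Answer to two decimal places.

For a string, f ∝ √T, so the new frequency is 262.8·√1.043 = 268.3907 Hz.
f_beat = |268.3907 − 262.8| = 5.59 Hz.

5.59 Hz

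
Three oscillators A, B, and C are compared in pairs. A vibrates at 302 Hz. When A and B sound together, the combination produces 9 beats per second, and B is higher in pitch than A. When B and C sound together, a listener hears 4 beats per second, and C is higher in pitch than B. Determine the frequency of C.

315 Hz

B is above A, so f_B = 302 + 9 = 311 Hz.
C is above B, so f_C = 311 + 4 = 315 Hz.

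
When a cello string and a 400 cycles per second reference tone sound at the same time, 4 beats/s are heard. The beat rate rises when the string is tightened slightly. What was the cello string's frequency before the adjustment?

|f − 400| = 4, so the cello string was at either 396 Hz or 404 Hz.
Increasing tension raises a string's frequency; the adjustment raises the cello string's frequency.
The beat rate rose, so the adjustment moved the cello string further from 400 Hz — it was already above the reference.

404 Hz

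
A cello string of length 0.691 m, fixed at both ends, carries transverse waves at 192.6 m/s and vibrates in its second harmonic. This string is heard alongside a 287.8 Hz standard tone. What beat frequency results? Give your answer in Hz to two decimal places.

For a string fixed at both ends, f_n = n·v/(2L) = 2·192.6/(2·0.691) = 278.7265 Hz.
f_beat = |278.7265 − 287.8| = 9.07 Hz.

9.07 Hz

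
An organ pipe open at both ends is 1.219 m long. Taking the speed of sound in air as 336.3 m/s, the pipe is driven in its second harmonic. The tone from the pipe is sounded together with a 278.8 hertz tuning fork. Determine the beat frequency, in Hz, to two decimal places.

Open pipe: f_n = n·v/(2L) = 2·336.3/(2·1.219) = 275.8819 Hz.
f_beat = |275.8819 − 278.8| = 2.92 Hz.

2.92 Hz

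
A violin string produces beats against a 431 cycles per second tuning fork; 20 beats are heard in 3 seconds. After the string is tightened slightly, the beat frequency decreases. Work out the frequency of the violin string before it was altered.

424.3333 Hz

Beat frequency = 20/3 = 6.6667 Hz.
|f − 431| = 6.6667, so the violin string was at either 424.3333 Hz or 437.6667 Hz.
Increasing tension raises a string's frequency; the adjustment raises the violin string's frequency.
The beat rate fell, so the adjustment moved the violin string toward 431 Hz — it must have started below the reference.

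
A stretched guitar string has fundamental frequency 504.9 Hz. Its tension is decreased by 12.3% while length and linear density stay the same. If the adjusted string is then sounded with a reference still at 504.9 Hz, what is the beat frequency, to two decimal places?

32.07 Hz

For a string, f ∝ √T, so the new frequency is 504.9·√0.877 = 472.8302 Hz.
f_beat = |472.8302 − 504.9| = 32.07 Hz.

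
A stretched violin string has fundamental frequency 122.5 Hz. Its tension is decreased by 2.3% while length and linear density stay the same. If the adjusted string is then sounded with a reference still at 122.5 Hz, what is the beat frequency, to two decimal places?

1.42 Hz

For a string, f ∝ √T, so the new frequency is 122.5·√0.977 = 121.0831 Hz.
f_beat = |121.0831 − 122.5| = 1.42 Hz.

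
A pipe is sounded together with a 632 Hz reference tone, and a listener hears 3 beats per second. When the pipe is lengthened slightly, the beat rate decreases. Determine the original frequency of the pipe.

|f − 632| = 3, so the pipe was at either 629 Hz or 635 Hz.
A longer pipe has a lower fundamental; the adjustment lowers the pipe's frequency.
The beat rate fell, so the adjustment moved the pipe toward 632 Hz — it must have started above the reference.

635 Hz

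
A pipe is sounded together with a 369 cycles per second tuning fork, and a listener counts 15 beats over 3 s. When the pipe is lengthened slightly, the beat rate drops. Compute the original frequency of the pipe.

Beat frequency = 15/3 = 5 Hz.
|f − 369| = 5, so the pipe was at either 364 Hz or 374 Hz.
A longer pipe has a lower fundamental; the adjustment lowers the pipe's frequency.
The beat rate fell, so the adjustment moved the pipe toward 369 Hz — it must have started above the reference.

374 Hz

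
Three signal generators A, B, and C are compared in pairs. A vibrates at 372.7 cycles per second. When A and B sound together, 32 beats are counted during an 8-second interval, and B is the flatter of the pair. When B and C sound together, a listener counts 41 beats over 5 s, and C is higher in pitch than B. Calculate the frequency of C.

A–B: Beat frequency = 32/8 = 4 Hz.
B is below A, so f_B = 372.7 − 4 = 368.7 Hz.
B–C: Beat frequency = 41/5 = 8.2 Hz.
C is above B, so f_C = 368.7 + 8.2 = 376.9 Hz.

376.9 Hz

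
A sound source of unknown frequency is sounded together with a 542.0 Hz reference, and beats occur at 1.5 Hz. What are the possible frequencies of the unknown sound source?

540.5 Hz or 543.5 Hz

|f − 542.0| = 1.5, so f = 542.0 ± 1.5.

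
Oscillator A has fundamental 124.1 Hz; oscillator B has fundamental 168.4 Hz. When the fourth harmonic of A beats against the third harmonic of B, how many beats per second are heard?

8.8 Hz

Fourth harmonic of the first: 4·124.1 = 496.4 Hz.
Third harmonic of the second: 3·168.4 = 505.2 Hz.
f_beat = |496.4 − 505.2| = 8.8 Hz.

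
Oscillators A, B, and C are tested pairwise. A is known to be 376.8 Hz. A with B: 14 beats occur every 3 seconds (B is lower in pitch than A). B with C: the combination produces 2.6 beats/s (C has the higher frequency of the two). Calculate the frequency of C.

A–B: Beat frequency = 14/3 = 4.6667 Hz.
B is below A, so f_B = 376.8 − 4.6667 = 372.1333 Hz.
C is above B, so f_C = 372.1333 + 2.6 = 374.7333 Hz.

374.7333 Hz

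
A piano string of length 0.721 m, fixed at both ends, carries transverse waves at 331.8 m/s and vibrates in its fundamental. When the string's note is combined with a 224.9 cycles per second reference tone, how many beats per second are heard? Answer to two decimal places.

For a string fixed at both ends, f_n = n·v/(2L) = 1·331.8/(2·0.721) = 230.0971 Hz.
f_beat = |230.0971 − 224.9| = 5.20 Hz.

5.20 Hz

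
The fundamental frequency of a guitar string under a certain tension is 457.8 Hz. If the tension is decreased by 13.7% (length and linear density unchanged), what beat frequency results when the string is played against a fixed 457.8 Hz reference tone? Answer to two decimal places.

For a string, f ∝ √T, so the new frequency is 457.8·√0.863 = 425.2861 Hz.
f_beat = |425.2861 − 457.8| = 32.51 Hz.

32.51 Hz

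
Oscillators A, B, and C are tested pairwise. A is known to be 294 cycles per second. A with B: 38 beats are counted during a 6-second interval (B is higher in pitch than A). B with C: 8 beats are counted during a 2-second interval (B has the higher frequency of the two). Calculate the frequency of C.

A–B: Beat frequency = 38/6 = 6.3333 Hz.
B is above A, so f_B = 294 + 6.3333 = 300.3333 Hz.
B–C: Beat frequency = 8/2 = 4 Hz.
C is below B, so f_C = 300.3333 − 4 = 296.3333 Hz.

296.3333 Hz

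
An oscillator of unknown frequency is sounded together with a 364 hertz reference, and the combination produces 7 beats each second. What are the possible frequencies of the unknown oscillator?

|f − 364| = 7, so f = 364 ± 7.

357 Hz or 371 Hz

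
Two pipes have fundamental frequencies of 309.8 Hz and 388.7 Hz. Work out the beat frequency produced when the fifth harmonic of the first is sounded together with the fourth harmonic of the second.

Fifth harmonic of the first: 5·309.8 = 1549.0 Hz.
Fourth harmonic of the second: 4·388.7 = 1554.8 Hz.
f_beat = |1549.0 − 1554.8| = 5.8 Hz.

5.8 Hz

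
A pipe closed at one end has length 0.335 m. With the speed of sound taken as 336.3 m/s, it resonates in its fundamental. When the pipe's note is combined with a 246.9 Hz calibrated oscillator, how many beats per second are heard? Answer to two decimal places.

4.07 Hz

Closed pipe (odd harmonics): f_n = n·v/(4L) = 1·336.3/(4·0.335) = 250.9701 Hz.
f_beat = |250.9701 − 246.9| = 4.07 Hz.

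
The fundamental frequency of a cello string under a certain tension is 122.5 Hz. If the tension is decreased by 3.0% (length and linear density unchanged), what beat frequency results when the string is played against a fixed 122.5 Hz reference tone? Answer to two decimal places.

1.85 Hz

For a string, f ∝ √T, so the new frequency is 122.5·√0.970 = 120.6485 Hz.
f_beat = |120.6485 − 122.5| = 1.85 Hz.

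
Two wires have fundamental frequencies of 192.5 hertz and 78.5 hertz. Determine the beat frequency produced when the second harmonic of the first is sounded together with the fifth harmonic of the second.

Second harmonic of the first: 2·192.5 = 385.0 Hz.
Fifth harmonic of the second: 5·78.5 = 392.5 Hz.
f_beat = |385.0 − 392.5| = 7.5 Hz.

7.5 Hz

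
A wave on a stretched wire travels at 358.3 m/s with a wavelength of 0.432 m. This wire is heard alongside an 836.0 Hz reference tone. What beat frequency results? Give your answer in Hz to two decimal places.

6.60 Hz

Source frequency f = v/λ = 358.3/0.432 = 829.3981 Hz.
f_beat = |829.3981 − 836.0| = 6.60 Hz.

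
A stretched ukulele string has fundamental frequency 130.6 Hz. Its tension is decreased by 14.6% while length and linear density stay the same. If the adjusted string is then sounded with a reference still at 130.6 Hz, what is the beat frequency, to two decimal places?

9.91 Hz

For a string, f ∝ √T, so the new frequency is 130.6·√0.854 = 120.6902 Hz.
f_beat = |120.6902 − 130.6| = 9.91 Hz.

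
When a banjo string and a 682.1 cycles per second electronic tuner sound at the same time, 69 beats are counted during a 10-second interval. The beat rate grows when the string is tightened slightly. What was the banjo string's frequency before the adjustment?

Beat frequency = 69/10 = 6.9 Hz.
|f − 682.1| = 6.9, so the banjo string was at either 675.2 Hz or 689 Hz.
Increasing tension raises a string's frequency; the adjustment raises the banjo string's frequency.
The beat rate rose, so the adjustment moved the banjo string further from 682.1 Hz — it was already above the reference.

689 Hz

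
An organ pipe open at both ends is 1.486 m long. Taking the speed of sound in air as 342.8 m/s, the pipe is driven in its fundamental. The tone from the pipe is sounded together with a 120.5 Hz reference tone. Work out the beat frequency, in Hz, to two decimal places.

5.16 Hz

Open pipe: f_n = n·v/(2L) = 1·342.8/(2·1.486) = 115.3432 Hz.
f_beat = |115.3432 − 120.5| = 5.16 Hz.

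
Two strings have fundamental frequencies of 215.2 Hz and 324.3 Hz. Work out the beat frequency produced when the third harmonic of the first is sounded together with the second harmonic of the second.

Third harmonic of the first: 3·215.2 = 645.6 Hz.
Second harmonic of the second: 2·324.3 = 648.6 Hz.
f_beat = |645.6 − 648.6| = 3.0 Hz.

3.0 Hz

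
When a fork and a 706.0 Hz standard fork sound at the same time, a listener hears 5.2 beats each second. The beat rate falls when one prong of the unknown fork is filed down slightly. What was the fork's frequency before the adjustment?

|f − 706.0| = 5.2, so the fork was at either 700.8 Hz or 711.2 Hz.
Filing a prong removes mass and raises the fork's frequency; the adjustment raises the fork's frequency.
The beat rate fell, so the adjustment moved the fork toward 706.0 Hz — it must have started below the reference.

700.8 Hz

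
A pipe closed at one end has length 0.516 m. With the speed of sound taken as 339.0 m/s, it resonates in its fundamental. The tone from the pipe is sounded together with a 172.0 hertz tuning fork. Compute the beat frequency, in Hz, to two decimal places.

7.76 Hz

Closed pipe (odd harmonics): f_n = n·v/(4L) = 1·339.0/(4·0.516) = 164.2442 Hz.
f_beat = |164.2442 − 172.0| = 7.76 Hz.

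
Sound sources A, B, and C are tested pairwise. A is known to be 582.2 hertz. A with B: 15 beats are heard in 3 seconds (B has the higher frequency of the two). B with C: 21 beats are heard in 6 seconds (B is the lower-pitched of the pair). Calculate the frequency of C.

A–B: Beat frequency = 15/3 = 5 Hz.
B is above A, so f_B = 582.2 + 5 = 587.2 Hz.
B–C: Beat frequency = 21/6 = 3.5 Hz.
C is above B, so f_C = 587.2 + 3.5 = 590.7 Hz.

590.7 Hz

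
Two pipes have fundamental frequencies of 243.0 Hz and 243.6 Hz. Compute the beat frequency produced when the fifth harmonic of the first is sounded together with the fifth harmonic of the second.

Fifth harmonic of the first: 5·243.0 = 1215.0 Hz.
Fifth harmonic of the second: 5·243.6 = 1218.0 Hz.
f_beat = |1215.0 − 1218.0| = 3.0 Hz.

3.0 Hz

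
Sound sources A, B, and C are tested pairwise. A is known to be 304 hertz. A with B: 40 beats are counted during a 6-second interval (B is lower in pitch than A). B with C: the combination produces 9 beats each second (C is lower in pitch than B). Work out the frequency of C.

A–B: Beat frequency = 40/6 = 6.6667 Hz.
B is below A, so f_B = 304 − 6.6667 = 297.3333 Hz.
C is below B, so f_C = 297.3333 − 9 = 288.3333 Hz.

288.3333 Hz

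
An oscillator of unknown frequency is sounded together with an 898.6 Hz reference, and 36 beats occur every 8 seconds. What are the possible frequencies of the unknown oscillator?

894.1 Hz or 903.1 Hz

Beat frequency = 36/8 = 4.5 Hz.
|f − 898.6| = 4.5, so f = 898.6 ± 4.5.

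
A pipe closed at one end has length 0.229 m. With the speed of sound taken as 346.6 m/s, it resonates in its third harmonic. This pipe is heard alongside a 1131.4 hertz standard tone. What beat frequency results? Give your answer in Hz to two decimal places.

3.75 Hz

Closed pipe (odd harmonics): f_n = n·v/(4L) = 3·346.6/(4·0.229) = 1135.1528 Hz.
f_beat = |1135.1528 − 1131.4| = 3.75 Hz.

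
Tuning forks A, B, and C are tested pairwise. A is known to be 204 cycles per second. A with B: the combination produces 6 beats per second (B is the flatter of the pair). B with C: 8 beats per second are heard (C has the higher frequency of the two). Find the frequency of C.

B is below A, so f_B = 204 − 6 = 198 Hz.
C is above B, so f_C = 198 + 8 = 206 Hz.

206 Hz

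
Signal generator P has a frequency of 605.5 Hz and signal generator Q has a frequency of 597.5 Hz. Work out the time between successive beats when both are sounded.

0.125 s

f_beat = |605.5 − 597.5| = 8 Hz.
Beat period T = 1 / f_beat = 1 / 8 s.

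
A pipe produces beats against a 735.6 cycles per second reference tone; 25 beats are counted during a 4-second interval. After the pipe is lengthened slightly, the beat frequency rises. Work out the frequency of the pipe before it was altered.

Beat frequency = 25/4 = 6.25 Hz.
|f − 735.6| = 6.25, so the pipe was at either 729.35 Hz or 741.85 Hz.
A longer pipe has a lower fundamental; the adjustment lowers the pipe's frequency.
The beat rate rose, so the adjustment moved the pipe further from 735.6 Hz — it was already below the reference.

729.35 Hz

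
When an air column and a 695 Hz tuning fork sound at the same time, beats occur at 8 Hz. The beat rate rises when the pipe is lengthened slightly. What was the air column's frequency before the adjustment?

687 Hz

|f − 695| = 8, so the air column was at either 687 Hz or 703 Hz.
A longer pipe has a lower fundamental; the adjustment lowers the air column's frequency.
The beat rate rose, so the adjustment moved the air column further from 695 Hz — it was already below the reference.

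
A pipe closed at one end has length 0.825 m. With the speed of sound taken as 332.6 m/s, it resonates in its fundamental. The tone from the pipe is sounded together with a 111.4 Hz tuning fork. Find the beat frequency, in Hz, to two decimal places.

10.61 Hz

Closed pipe (odd harmonics): f_n = n·v/(4L) = 1·332.6/(4·0.825) = 100.7879 Hz.
f_beat = |100.7879 − 111.4| = 10.61 Hz.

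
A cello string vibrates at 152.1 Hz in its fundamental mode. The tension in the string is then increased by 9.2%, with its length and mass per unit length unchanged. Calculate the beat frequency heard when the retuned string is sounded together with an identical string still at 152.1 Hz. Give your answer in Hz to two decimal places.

6.84 Hz

For a string, f ∝ √T, so the new frequency is 152.1·√1.092 = 158.9427 Hz.
f_beat = |158.9427 − 152.1| = 6.84 Hz.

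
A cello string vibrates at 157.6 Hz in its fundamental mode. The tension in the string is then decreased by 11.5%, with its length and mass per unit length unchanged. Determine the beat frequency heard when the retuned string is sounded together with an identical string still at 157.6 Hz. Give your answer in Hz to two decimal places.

9.34 Hz

For a string, f ∝ √T, so the new frequency is 157.6·√0.885 = 148.2613 Hz.
f_beat = |148.2613 − 157.6| = 9.34 Hz.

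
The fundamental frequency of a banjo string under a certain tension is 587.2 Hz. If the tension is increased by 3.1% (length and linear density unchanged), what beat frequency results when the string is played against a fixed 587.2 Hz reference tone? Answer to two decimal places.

9.03 Hz

For a string, f ∝ √T, so the new frequency is 587.2·√1.031 = 596.2321 Hz.
f_beat = |596.2321 − 587.2| = 9.03 Hz.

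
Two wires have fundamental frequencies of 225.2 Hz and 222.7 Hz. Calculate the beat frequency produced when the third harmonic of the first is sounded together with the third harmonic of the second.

7.5 Hz

Third harmonic of the first: 3·225.2 = 675.6 Hz.
Third harmonic of the second: 3·222.7 = 668.1 Hz.
f_beat = |675.6 − 668.1| = 7.5 Hz.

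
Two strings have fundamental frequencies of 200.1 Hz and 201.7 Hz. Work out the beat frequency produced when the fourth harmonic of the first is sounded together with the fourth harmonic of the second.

Fourth harmonic of the first: 4·200.1 = 800.4 Hz.
Fourth harmonic of the second: 4·201.7 = 806.8 Hz.
f_beat = |800.4 − 806.8| = 6.4 Hz.

6.4 Hz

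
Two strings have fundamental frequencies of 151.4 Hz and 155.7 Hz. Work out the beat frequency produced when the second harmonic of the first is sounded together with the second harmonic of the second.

Second harmonic of the first: 2·151.4 = 302.8 Hz.
Second harmonic of the second: 2·155.7 = 311.4 Hz.
f_beat = |302.8 − 311.4| = 8.6 Hz.

8.6 Hz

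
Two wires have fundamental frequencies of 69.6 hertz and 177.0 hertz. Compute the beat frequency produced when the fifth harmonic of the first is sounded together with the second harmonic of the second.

6.0 Hz

Fifth harmonic of the first: 5·69.6 = 348.0 Hz.
Second harmonic of the second: 2·177.0 = 354.0 Hz.
f_beat = |348.0 − 354.0| = 6.0 Hz.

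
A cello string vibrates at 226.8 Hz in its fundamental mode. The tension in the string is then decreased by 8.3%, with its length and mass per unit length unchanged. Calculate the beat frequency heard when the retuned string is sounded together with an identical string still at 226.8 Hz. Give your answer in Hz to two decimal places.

For a string, f ∝ √T, so the new frequency is 226.8·√0.917 = 217.1839 Hz.
f_beat = |217.1839 − 226.8| = 9.62 Hz.

9.62 Hz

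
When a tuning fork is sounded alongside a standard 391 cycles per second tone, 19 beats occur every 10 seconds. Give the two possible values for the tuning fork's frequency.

Beat frequency = 19/10 = 1.9 Hz.
|f − 391| = 1.9, so f = 391 ± 1.9.

389.1 Hz or 392.9 Hz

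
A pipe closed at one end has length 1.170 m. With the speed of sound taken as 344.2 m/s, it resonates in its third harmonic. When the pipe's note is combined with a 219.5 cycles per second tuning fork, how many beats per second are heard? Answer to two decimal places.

1.14 Hz

Closed pipe (odd harmonics): f_n = n·v/(4L) = 3·344.2/(4·1.170) = 220.6410 Hz.
f_beat = |220.6410 − 219.5| = 1.14 Hz.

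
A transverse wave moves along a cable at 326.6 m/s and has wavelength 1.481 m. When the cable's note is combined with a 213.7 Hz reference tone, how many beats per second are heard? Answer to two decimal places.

Source frequency f = v/λ = 326.6/1.481 = 220.5267 Hz.
f_beat = |220.5267 − 213.7| = 6.83 Hz.

6.83 Hz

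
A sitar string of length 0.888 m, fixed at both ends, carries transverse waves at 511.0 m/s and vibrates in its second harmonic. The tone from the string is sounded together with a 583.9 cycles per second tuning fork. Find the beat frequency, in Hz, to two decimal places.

8.45 Hz

For a string fixed at both ends, f_n = n·v/(2L) = 2·511.0/(2·0.888) = 575.4505 Hz.
f_beat = |575.4505 − 583.9| = 8.45 Hz.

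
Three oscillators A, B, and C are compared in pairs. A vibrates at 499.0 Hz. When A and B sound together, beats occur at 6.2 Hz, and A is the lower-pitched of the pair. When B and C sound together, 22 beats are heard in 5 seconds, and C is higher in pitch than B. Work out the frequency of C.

509.6 Hz

B is above A, so f_B = 499.0 + 6.2 = 505.2 Hz.
B–C: Beat frequency = 22/5 = 4.4 Hz.
C is above B, so f_C = 505.2 + 4.4 = 509.6 Hz.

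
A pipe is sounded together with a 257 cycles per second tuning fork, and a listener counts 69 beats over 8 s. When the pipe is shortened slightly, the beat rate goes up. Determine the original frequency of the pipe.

Beat frequency = 69/8 = 8.625 Hz.
|f − 257| = 8.625, so the pipe was at either 248.375 Hz or 265.625 Hz.
A shorter pipe has a higher fundamental; the adjustment raises the pipe's frequency.
The beat rate rose, so the adjustment moved the pipe further from 257 Hz — it was already above the reference.

265.625 Hz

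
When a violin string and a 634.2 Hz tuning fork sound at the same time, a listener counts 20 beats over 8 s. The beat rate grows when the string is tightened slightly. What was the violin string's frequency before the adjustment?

636.7 Hz

Beat frequency = 20/8 = 2.5 Hz.
|f − 634.2| = 2.5, so the violin string was at either 631.7 Hz or 636.7 Hz.
Increasing tension raises a string's frequency; the adjustment raises the violin string's frequency.
The beat rate rose, so the adjustment moved the violin string further from 634.2 Hz — it was already above the reference.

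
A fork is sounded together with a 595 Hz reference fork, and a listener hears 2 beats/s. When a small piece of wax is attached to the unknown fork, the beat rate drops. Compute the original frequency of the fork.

|f − 595| = 2, so the fork was at either 593 Hz or 597 Hz.
Loading a fork with wax lowers its frequency; the adjustment lowers the fork's frequency.
The beat rate fell, so the adjustment moved the fork toward 595 Hz — it must have started above the reference.

597 Hz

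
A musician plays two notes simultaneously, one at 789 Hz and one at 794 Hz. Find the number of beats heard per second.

The beat frequency equals the magnitude of the frequency difference.
|789 − 794| = 5 Hz.

5 Hz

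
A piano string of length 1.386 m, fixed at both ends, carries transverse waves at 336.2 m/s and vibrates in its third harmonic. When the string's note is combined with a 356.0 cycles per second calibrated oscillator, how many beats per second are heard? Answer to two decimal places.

7.85 Hz

For a string fixed at both ends, f_n = n·v/(2L) = 3·336.2/(2·1.386) = 363.8528 Hz.
f_beat = |363.8528 − 356.0| = 7.85 Hz.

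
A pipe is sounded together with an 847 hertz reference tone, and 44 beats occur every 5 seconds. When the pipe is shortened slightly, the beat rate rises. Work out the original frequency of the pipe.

Beat frequency = 44/5 = 8.8 Hz.
|f − 847| = 8.8, so the pipe was at either 838.2 Hz or 855.8 Hz.
A shorter pipe has a higher fundamental; the adjustment raises the pipe's frequency.
The beat rate rose, so the adjustment moved the pipe further from 847 Hz — it was already above the reference.

855.8 Hz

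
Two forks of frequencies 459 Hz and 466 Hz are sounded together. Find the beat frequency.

f_beat = |f₁ − f₂|.
|459 − 466| = 7 Hz.

7 Hz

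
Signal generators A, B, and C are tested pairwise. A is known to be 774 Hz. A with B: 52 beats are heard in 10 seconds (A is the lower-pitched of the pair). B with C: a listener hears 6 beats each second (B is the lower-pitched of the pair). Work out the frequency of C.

785.2 Hz

A–B: Beat frequency = 52/10 = 5.2 Hz.
B is above A, so f_B = 774 + 5.2 = 779.2 Hz.
C is above B, so f_C = 779.2 + 6 = 785.2 Hz.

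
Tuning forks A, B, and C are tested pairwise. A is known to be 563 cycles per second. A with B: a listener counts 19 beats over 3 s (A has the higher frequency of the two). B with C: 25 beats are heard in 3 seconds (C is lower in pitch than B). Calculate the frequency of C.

A–B: Beat frequency = 19/3 = 6.3333 Hz.
B is below A, so f_B = 563 − 6.3333 = 556.6667 Hz.
B–C: Beat frequency = 25/3 = 8.3333 Hz.
C is below B, so f_C = 556.6667 − 8.3333 = 548.3333 Hz.

548.3333 Hz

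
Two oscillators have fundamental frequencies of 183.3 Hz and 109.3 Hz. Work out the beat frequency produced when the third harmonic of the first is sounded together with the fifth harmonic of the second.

3.4 Hz

Third harmonic of the first: 3·183.3 = 549.9 Hz.
Fifth harmonic of the second: 5·109.3 = 546.5 Hz.
f_beat = |549.9 − 546.5| = 3.4 Hz.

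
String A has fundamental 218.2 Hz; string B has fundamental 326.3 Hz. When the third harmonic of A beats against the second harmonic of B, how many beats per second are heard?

2.0 Hz

Third harmonic of the first: 3·218.2 = 654.6 Hz.
Second harmonic of the second: 2·326.3 = 652.6 Hz.
f_beat = |654.6 − 652.6| = 2.0 Hz.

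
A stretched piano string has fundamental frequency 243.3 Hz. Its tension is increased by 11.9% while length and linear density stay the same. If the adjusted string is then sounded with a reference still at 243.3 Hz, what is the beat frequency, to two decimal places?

For a string, f ∝ √T, so the new frequency is 243.3·√1.119 = 257.3695 Hz.
f_beat = |257.3695 − 243.3| = 14.07 Hz.

14.07 Hz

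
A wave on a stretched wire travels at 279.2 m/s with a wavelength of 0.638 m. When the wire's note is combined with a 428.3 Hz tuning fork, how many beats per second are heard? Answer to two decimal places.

9.32 Hz

Source frequency f = v/λ = 279.2/0.638 = 437.6176 Hz.
f_beat = |437.6176 − 428.3| = 9.32 Hz.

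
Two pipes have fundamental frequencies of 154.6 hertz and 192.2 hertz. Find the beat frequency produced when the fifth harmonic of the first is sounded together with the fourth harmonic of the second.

4.2 Hz

Fifth harmonic of the first: 5·154.6 = 773.0 Hz.
Fourth harmonic of the second: 4·192.2 = 768.8 Hz.
f_beat = |773.0 − 768.8| = 4.2 Hz.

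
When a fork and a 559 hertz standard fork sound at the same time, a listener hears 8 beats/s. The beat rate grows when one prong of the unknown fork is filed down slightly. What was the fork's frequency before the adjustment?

567 Hz

|f − 559| = 8, so the fork was at either 551 Hz or 567 Hz.
Filing a prong removes mass and raises the fork's frequency; the adjustment raises the fork's frequency.
The beat rate rose, so the adjustment moved the fork further from 559 Hz — it was already above the reference.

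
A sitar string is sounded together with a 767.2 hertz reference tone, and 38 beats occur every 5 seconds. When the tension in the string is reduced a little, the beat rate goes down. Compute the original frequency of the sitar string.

Beat frequency = 38/5 = 7.6 Hz.
|f − 767.2| = 7.6, so the sitar string was at either 759.6 Hz or 774.8 Hz.
Lower tension means lower frequency; the adjustment lowers the sitar string's frequency.
The beat rate fell, so the adjustment moved the sitar string toward 767.2 Hz — it must have started above the reference.

774.8 Hz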